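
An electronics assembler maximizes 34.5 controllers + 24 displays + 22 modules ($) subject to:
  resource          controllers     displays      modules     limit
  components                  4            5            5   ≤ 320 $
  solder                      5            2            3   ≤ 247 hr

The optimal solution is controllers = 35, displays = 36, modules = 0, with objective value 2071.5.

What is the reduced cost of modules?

At the optimum: components uses 320 of 320 (binding); solder uses 247 of 247 (binding).
The binding rows give the dual system: 4·y_components + 5·y_solder = 34.5 and 5·y_components + 2·y_solder = 24.
→ y_components = 3 and y_solder = 4.5.
Reduced cost of modules: c₃ − yᵀa₃ = 22 − (3·5 + 4.5·3) = 22 − 28.5 = -6.5.

-6.5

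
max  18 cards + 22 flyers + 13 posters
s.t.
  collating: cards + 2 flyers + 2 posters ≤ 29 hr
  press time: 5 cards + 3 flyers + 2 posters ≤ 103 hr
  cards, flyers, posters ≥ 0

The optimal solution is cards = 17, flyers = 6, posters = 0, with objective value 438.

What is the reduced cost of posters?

Check each constraint at x*: collating 29/29 (tight); press time 103/103 (tight).
Dual feasibility on the basic columns requires 1·y_collating + 5·y_press time = 18, 2·y_collating + 3·y_press time = 22.
→ y_collating = 8 and y_press time = 2.
Reduced cost of posters: c₃ − yᵀa₃ = 13 − (8·2 + 2·2) = 13 − 20 = -7.

-7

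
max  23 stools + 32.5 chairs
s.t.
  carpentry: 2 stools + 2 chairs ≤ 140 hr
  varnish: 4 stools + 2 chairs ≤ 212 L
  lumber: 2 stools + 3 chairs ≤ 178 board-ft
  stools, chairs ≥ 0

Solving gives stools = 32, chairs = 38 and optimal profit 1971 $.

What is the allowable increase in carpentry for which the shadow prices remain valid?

2

Binding constraints: carpentry, lumber. The basis is B = [[2,2],[2,3]] with det 2.
Per unit increase in carpentry, x* moves by d = (1.5, -1).
The basis stays optimal until varnish becomes binding; allowable increase = 2 hr.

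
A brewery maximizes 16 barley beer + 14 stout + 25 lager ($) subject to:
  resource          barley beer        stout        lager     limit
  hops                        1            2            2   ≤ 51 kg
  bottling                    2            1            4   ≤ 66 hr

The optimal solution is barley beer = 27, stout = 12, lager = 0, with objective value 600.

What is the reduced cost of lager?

-7

Check each constraint at x*: hops 51/51 (tight); bottling 66/66 (tight).
From A_Bᵀ y = c: 1·y_hops + 2·y_bottling = 16; 2·y_hops + 1·y_bottling = 14.
Solving: y_hops = 4, y_bottling = 6.
Reduced cost of lager: c₃ − yᵀa₃ = 25 − (4·2 + 6·4) = 25 − 32 = -7.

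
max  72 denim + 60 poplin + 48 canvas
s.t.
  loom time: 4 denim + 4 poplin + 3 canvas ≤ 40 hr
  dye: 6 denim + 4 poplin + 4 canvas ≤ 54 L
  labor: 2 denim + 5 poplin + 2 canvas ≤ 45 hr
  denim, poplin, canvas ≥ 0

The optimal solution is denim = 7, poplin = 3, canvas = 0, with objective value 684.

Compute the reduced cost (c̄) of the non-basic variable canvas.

Binding: loom time and dye. Non-binding: labor (16 unused).
By complementary slackness, y = 0 for the non-binding constraint.
From A_Bᵀ y = c: 4·y_loom time + 6·y_dye = 72; 4·y_loom time + 4·y_dye = 60.
→ y_loom time = 9 and y_dye = 6.
Reduced cost of canvas: c₃ − yᵀa₃ = 48 − (9·3 + 6·4) = 48 − 51 = -3.

-3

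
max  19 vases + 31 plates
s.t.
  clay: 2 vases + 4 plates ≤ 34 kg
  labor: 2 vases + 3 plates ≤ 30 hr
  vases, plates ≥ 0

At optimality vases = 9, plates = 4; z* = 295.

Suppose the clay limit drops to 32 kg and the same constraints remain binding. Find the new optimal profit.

290

Both clay and labor are binding at x*.
From A_Bᵀ y = c: 2·y_clay + 2·y_labor = 19; 4·y_clay + 3·y_labor = 31.
This yields shadow prices y_clay = 2.5, y_labor = 7.
Δz = y_clay·Δb = 2.5 × (-2) = -5, so new z* = 295 − 5 = 290.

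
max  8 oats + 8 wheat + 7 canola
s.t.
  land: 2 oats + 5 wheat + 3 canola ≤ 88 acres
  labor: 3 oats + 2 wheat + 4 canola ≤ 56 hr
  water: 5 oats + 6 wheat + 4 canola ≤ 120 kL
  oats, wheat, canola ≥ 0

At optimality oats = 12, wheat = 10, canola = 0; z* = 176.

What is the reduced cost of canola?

At the optimum: land uses 74 of 88 (slack = 14); labor uses 56 of 56 (binding); water uses 120 of 120 (binding).
Since land is not tight, its dual is 0.
Dual feasibility on the basic columns requires 3·y_labor + 5·y_water = 8, 2·y_labor + 6·y_water = 8.
→ y_labor = 1 and y_water = 1.
Reduced cost of canola: c₃ − yᵀa₃ = 7 − (1·4 + 1·4) = 7 − 8 = -1.

-1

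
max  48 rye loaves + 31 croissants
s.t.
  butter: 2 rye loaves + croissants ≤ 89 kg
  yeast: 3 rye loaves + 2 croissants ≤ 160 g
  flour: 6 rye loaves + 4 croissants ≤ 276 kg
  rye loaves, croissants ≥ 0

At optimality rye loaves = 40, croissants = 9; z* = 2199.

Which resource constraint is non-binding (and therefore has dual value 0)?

yeast

butter: 89/89 (binding)
yeast: 138/160 (slack 22)
flour: 276/276 (binding)
By complementary slackness, a constraint with positive slack has shadow price 0 → yeast.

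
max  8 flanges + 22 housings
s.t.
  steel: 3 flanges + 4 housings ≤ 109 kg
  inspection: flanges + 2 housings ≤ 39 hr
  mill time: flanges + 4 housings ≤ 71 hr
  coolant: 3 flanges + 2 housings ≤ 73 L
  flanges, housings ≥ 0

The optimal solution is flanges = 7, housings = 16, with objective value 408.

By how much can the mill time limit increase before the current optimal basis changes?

Binding constraints: inspection, mill time. The basis is B = [[1,2],[1,4]] with det 2.
Per unit increase in mill time, x* moves by d = (-1, 0.5).
The basis stays optimal until flanges reaches 0; allowable increase = 7 hr.

7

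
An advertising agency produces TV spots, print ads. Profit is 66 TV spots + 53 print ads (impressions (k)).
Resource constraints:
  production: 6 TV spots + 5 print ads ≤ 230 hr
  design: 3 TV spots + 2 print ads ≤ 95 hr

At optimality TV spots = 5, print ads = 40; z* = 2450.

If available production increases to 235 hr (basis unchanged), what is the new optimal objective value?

Check each constraint at x*: production 230/230 (tight); design 95/95 (tight).
The binding rows give the dual system: 6·y_production + 3·y_design = 66 and 5·y_production + 2·y_design = 53.
Solving: y_production = 9, y_design = 4.
Δz = y_production·Δb = 9 × (5) = 45, so new z* = 2450 + 45 = 2495.

2495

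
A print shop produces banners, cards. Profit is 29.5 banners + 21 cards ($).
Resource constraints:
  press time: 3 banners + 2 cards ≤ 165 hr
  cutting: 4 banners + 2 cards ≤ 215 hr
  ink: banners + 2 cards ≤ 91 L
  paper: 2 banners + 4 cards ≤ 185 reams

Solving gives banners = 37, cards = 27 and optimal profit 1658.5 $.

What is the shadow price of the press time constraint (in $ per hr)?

At the optimum: press time uses 165 of 165 (binding); cutting uses 202 of 215 (slack = 13); ink uses 91 of 91 (binding); paper uses 182 of 185 (slack = 3).
By complementary slackness, y = 0 for the non-binding constraints.
From A_Bᵀ y = c: 3·y_press time + 1·y_ink = 29.5; 2·y_press time + 2·y_ink = 21.
Solving: y_press time = 9.5, y_ink = 1.
Shadow price of press time = 9.5.

9.5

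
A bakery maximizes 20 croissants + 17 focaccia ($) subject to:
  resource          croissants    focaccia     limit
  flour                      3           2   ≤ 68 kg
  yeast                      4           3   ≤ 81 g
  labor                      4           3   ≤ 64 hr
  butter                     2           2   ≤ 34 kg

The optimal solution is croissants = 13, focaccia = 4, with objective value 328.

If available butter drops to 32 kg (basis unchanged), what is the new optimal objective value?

320

Check each constraint at x*: flour 47/68 (slack 21); yeast 64/81 (slack 17); labor 64/64 (tight); butter 34/34 (tight).
By complementary slackness, y = 0 for the non-binding constraints.
From A_Bᵀ y = c: 4·y_labor + 2·y_butter = 20; 3·y_labor + 2·y_butter = 17.
→ y_labor = 3 and y_butter = 4.
Δz = y_butter·Δb = 4 × (-2) = -8, so new z* = 328 − 8 = 320.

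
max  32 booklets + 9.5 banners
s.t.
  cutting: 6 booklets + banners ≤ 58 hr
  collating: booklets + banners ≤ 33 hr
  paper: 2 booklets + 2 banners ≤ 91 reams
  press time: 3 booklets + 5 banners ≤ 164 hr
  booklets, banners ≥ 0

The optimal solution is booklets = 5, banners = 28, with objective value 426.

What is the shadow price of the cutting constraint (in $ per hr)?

Check each constraint at x*: cutting 58/58 (tight); collating 33/33 (tight); paper 66/91 (slack 25); press time 155/164 (slack 9).
Since paper, press time are not tight, their duals are 0.
The binding rows give the dual system: 6·y_cutting + 1·y_collating = 32 and 1·y_cutting + 1·y_collating = 9.5.
Solving: y_cutting = 4.5, y_collating = 5.
Shadow price of cutting = 4.5.

4.5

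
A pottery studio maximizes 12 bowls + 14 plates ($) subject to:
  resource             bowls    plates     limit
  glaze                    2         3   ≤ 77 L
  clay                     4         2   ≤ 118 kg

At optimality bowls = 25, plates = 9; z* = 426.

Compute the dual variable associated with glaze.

Check each constraint at x*: glaze 77/77 (tight); clay 118/118 (tight).
The binding rows give the dual system: 2·y_glaze + 4·y_clay = 12 and 3·y_glaze + 2·y_clay = 14.
This yields shadow prices y_glaze = 4, y_clay = 1.
Shadow price of glaze = 4.

4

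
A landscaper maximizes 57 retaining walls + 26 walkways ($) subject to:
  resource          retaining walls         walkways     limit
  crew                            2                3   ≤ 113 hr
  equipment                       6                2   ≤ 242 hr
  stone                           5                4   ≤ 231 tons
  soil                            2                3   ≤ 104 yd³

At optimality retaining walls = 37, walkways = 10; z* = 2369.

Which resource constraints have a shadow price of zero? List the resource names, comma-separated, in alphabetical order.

crew, stone

crew: 104/113 (slack 9)
equipment: 242/242 (binding)
stone: 225/231 (slack 6)
soil: 104/104 (binding)
By complementary slackness, a constraint with positive slack has shadow price 0 → crew, stone.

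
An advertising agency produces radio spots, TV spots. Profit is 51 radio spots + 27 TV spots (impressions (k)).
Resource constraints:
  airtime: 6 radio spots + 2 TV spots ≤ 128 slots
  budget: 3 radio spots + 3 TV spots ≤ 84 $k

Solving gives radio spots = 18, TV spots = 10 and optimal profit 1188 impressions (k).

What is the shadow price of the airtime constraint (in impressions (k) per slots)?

Check each constraint at x*: airtime 128/128 (tight); budget 84/84 (tight).
The binding rows give the dual system: 6·y_airtime + 3·y_budget = 51 and 2·y_airtime + 3·y_budget = 27.
This yields shadow prices y_airtime = 6, y_budget = 5.
Shadow price of airtime = 6.

6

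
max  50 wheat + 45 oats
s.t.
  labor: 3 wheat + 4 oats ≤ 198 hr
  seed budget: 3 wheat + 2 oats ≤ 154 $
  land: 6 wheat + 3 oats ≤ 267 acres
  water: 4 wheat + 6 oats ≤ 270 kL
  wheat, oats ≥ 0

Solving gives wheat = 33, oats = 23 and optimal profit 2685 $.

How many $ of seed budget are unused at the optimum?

seed budget used = 3·33 + 2·23 = 145; slack = 154 − 145 = 9.

9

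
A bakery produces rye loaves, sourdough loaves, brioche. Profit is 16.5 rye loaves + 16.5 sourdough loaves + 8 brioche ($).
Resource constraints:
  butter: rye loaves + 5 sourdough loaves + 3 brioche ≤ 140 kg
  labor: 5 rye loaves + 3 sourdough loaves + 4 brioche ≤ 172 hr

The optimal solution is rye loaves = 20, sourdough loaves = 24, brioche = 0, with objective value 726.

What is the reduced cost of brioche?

-8.5

Both butter and labor are binding at x*.
The binding rows give the dual system: 1·y_butter + 5·y_labor = 16.5 and 5·y_butter + 3·y_labor = 16.5.
→ y_butter = 1.5 and y_labor = 3.
Reduced cost of brioche: c₃ − yᵀa₃ = 8 − (1.5·3 + 3·4) = 8 − 16.5 = -8.5.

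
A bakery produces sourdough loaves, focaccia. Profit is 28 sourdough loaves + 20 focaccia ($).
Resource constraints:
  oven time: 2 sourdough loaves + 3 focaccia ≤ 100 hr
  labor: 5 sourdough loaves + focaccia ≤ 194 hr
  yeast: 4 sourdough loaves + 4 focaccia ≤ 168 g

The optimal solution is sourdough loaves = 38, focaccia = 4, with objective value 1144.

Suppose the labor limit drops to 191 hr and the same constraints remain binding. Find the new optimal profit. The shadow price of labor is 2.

Δb = -3, so new z* = 1144 + (2)·(-3) = 1144 − 6 = 1138.

1138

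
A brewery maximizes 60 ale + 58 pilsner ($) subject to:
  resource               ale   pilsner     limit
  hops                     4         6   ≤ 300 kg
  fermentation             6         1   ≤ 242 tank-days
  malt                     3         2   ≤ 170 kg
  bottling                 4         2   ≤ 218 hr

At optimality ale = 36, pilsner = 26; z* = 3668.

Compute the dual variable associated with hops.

Check each constraint at x*: hops 300/300 (tight); fermentation 242/242 (tight); malt 160/170 (slack 10); bottling 196/218 (slack 22).
Slack constraints have shadow price 0 (complementary slackness).
Dual feasibility on the basic columns requires 4·y_hops + 6·y_fermentation = 60, 6·y_hops + 1·y_fermentation = 58.
→ y_hops = 9 and y_fermentation = 4.
Shadow price of hops = 9.

9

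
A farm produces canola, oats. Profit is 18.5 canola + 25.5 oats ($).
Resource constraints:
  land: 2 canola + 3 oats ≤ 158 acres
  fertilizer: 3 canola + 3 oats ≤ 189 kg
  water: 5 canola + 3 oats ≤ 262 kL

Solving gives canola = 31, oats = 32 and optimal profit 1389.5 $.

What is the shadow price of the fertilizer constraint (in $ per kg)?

1.5

Binding: land and fertilizer. Non-binding: water (11 unused).
Since water is not tight, its dual is 0.
From A_Bᵀ y = c: 2·y_land + 3·y_fertilizer = 18.5; 3·y_land + 3·y_fertilizer = 25.5.
Solving: y_land = 7, y_fertilizer = 1.5.
Shadow price of fertilizer = 1.5.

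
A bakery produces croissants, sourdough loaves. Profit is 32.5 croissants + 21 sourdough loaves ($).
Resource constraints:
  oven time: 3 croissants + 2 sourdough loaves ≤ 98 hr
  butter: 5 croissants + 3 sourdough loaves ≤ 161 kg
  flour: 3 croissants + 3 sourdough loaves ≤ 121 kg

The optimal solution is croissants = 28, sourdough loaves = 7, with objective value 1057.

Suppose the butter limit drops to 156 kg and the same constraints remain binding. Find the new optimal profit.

Check each constraint at x*: oven time 98/98 (tight); butter 161/161 (tight); flour 105/121 (slack 16).
Since flour is not tight, its dual is 0.
From A_Bᵀ y = c: 3·y_oven time + 5·y_butter = 32.5; 2·y_oven time + 3·y_butter = 21.
Solving: y_oven time = 7.5, y_butter = 2.
Δz = y_butter·Δb = 2 × (-5) = -10, so new z* = 1057 − 10 = 1047.

1047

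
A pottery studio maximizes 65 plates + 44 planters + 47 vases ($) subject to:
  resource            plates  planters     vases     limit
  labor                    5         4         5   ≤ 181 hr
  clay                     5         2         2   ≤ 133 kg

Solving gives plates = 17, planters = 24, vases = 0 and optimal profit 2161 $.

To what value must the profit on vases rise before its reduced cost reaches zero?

Check each constraint at x*: labor 181/181 (tight); clay 133/133 (tight).
Dual feasibility on the basic columns requires 5·y_labor + 5·y_clay = 65, 4·y_labor + 2·y_clay = 44.
→ y_labor = 9 and y_clay = 4.
vases enters the basis when its profit ≥ yᵀa₃ = 9·5 + 4·2 = 53.

53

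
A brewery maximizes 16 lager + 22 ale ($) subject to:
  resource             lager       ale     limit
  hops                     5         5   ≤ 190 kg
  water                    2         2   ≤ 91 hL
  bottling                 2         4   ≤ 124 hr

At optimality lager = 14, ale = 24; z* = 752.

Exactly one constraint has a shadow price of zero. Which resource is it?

water

hops: 190/190 (binding)
water: 76/91 (slack 15)
bottling: 124/124 (binding)
By complementary slackness, a constraint with positive slack has shadow price 0 → water.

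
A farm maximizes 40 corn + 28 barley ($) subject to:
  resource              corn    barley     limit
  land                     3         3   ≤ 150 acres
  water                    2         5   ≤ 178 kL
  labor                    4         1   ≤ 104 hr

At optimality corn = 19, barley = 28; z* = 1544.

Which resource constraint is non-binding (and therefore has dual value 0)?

land: 141/150 (slack 9)
water: 178/178 (binding)
labor: 104/104 (binding)
By complementary slackness, a constraint with positive slack has shadow price 0 → land.

land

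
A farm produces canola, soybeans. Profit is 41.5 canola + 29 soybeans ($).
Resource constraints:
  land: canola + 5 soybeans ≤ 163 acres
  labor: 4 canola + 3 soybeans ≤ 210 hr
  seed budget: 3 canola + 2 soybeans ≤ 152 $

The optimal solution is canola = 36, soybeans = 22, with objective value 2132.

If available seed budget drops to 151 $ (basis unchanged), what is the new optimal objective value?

Check each constraint at x*: land 146/163 (slack 17); labor 210/210 (tight); seed budget 152/152 (tight).
Slack constraints have shadow price 0 (complementary slackness).
From A_Bᵀ y = c: 4·y_labor + 3·y_seed budget = 41.5; 3·y_labor + 2·y_seed budget = 29.
This yields shadow prices y_labor = 4, y_seed budget = 8.5.
Δz = y_seed budget·Δb = 8.5 × (-1) = -8.5, so new z* = 2132 − 8.5 = 2123.5.

2123.5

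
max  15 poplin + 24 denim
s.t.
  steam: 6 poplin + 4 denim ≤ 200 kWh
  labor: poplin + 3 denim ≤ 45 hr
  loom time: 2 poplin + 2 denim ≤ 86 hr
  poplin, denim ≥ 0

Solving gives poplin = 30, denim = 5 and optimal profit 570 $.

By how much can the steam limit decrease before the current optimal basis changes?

Binding constraints: steam, labor. The basis is B = [[6,4],[1,3]] with det 14.
Per unit decrease in steam, x* moves by d = (-0.2143, 0.0714).
The basis stays optimal until poplin reaches 0; allowable decrease = 140 kWh.

140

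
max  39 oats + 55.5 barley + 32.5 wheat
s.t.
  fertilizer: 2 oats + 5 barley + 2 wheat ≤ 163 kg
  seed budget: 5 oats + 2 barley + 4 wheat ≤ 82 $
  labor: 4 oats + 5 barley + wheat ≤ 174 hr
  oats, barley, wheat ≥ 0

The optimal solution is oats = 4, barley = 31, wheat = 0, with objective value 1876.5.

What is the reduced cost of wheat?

-2.5

Binding: fertilizer and seed budget. Non-binding: labor (3 unused).
Since labor is not tight, its dual is 0.
The binding rows give the dual system: 2·y_fertilizer + 5·y_seed budget = 39 and 5·y_fertilizer + 2·y_seed budget = 55.5.
→ y_fertilizer = 9.5 and y_seed budget = 4.
Reduced cost of wheat: c₃ − yᵀa₃ = 32.5 − (9.5·2 + 4·4) = 32.5 − 35 = -2.5.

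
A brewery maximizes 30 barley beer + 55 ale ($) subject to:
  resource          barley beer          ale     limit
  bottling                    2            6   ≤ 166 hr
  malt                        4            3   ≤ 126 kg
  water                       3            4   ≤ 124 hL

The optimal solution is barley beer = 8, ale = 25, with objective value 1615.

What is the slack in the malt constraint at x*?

malt used = 4·8 + 3·25 = 107; slack = 126 − 107 = 19.

19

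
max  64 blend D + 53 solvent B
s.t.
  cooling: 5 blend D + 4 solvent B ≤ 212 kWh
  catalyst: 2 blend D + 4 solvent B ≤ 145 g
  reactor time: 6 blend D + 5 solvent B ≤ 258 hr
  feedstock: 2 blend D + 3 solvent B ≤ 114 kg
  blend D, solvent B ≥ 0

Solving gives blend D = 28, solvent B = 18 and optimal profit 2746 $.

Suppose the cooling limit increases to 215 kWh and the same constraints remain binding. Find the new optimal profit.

2752

At the optimum: cooling uses 212 of 212 (binding); catalyst uses 128 of 145 (slack = 17); reactor time uses 258 of 258 (binding); feedstock uses 110 of 114 (slack = 4).
Since catalyst, feedstock are not tight, their duals are 0.
The binding rows give the dual system: 5·y_cooling + 6·y_reactor time = 64 and 4·y_cooling + 5·y_reactor time = 53.
Solving: y_cooling = 2, y_reactor time = 9.
Δz = y_cooling·Δb = 2 × (3) = 6, so new z* = 2746 + 6 = 2752.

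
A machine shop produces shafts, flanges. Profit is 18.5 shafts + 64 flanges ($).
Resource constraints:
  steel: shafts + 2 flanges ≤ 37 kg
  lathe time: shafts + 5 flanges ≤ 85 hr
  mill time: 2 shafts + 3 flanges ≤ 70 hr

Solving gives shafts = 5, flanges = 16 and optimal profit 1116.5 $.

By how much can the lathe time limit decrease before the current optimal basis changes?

Binding constraints: steel, lathe time. The basis is B = [[1,2],[1,5]] with det 3.
Per unit decrease in lathe time, x* moves by d = (0.6667, -0.3333).
The basis stays optimal until mill time becomes binding; allowable decrease = 36 hr.

36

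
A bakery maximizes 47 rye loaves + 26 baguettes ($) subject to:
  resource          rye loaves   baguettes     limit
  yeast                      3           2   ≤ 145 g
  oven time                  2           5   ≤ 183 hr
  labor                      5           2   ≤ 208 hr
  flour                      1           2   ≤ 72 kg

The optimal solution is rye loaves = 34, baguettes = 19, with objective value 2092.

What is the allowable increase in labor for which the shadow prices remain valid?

10

Binding constraints: labor, flour. The basis is B = [[5,2],[1,2]] with det 8.
Per unit increase in labor, x* moves by d = (0.25, -0.125).
The basis stays optimal until yeast becomes binding; allowable increase = 10 hr.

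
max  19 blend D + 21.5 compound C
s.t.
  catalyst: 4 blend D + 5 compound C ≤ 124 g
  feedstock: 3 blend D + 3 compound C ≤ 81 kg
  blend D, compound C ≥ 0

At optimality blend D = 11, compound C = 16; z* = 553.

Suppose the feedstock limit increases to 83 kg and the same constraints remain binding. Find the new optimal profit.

Both catalyst and feedstock are binding at x*.
From A_Bᵀ y = c: 4·y_catalyst + 3·y_feedstock = 19; 5·y_catalyst + 3·y_feedstock = 21.5.
Solving: y_catalyst = 2.5, y_feedstock = 3.
Δz = y_feedstock·Δb = 3 × (2) = 6, so new z* = 553 + 6 = 559.

559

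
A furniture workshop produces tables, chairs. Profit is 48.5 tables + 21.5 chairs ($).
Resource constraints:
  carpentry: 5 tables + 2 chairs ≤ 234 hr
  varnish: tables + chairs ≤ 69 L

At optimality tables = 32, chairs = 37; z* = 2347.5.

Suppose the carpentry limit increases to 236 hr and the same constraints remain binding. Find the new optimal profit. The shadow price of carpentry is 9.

2365.5

Δb = 2, so new z* = 2347.5 + (9)·(2) = 2347.5 + 18 = 2365.5.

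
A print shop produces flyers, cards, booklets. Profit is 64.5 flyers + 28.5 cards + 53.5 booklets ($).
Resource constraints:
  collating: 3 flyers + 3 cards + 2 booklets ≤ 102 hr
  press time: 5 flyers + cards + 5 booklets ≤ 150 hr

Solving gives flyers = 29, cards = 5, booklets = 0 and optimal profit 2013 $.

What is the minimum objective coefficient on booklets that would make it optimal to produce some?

Check each constraint at x*: collating 102/102 (tight); press time 150/150 (tight).
Dual feasibility on the basic columns requires 3·y_collating + 5·y_press time = 64.5, 3·y_collating + 1·y_press time = 28.5.
This yields shadow prices y_collating = 6.5, y_press time = 9.
booklets enters the basis when its profit ≥ yᵀa₃ = 6.5·2 + 9·5 = 58.

58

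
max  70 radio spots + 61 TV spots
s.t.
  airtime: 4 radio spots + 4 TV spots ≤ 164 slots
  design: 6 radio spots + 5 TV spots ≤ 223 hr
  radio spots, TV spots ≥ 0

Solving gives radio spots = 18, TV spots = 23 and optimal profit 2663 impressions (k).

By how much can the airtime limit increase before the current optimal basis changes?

14.4

Binding constraints: airtime, design. The basis is B = [[4,4],[6,5]] with det -4.
Per unit increase in airtime, x* moves by d = (-1.25, 1.5).
The basis stays optimal until radio spots reaches 0; allowable increase = 14.4 slots.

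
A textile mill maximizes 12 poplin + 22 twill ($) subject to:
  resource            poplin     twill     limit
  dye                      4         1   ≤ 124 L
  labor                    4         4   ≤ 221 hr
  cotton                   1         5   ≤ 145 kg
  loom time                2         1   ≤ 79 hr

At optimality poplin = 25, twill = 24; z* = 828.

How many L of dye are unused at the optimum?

0

dye used = 4·25 + 1·24 = 124; slack = 124 − 124 = 0.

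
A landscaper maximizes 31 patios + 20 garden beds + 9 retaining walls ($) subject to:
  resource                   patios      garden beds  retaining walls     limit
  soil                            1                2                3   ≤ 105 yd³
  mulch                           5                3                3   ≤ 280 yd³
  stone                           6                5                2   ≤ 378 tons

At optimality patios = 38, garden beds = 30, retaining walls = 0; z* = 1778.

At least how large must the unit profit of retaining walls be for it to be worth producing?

Binding: mulch and stone. Non-binding: soil (7 unused).
By complementary slackness, y = 0 for the non-binding constraint.
The binding rows give the dual system: 5·y_mulch + 6·y_stone = 31 and 3·y_mulch + 5·y_stone = 20.
This yields shadow prices y_mulch = 5, y_stone = 1.
retaining walls enters the basis when its profit ≥ yᵀa₃ = 5·3 + 1·2 = 17.

17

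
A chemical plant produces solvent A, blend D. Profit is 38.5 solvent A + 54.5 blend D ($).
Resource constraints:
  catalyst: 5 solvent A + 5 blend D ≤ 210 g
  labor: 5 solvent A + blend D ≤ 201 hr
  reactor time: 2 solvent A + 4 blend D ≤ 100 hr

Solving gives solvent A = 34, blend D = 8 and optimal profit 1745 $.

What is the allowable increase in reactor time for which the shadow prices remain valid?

68

Binding constraints: catalyst, reactor time. The basis is B = [[5,5],[2,4]] with det 10.
Per unit increase in reactor time, x* moves by d = (-0.5, 0.5).
The basis stays optimal until solvent A reaches 0; allowable increase = 68 hr.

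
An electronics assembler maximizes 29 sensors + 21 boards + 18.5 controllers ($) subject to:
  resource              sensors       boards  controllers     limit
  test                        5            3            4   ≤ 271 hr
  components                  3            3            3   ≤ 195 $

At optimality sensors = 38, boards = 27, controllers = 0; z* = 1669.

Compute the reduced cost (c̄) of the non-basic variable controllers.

At the optimum: test uses 271 of 271 (binding); components uses 195 of 195 (binding).
From A_Bᵀ y = c: 5·y_test + 3·y_components = 29; 3·y_test + 3·y_components = 21.
Solving: y_test = 4, y_components = 3.
Reduced cost of controllers: c₃ − yᵀa₃ = 18.5 − (4·4 + 3·3) = 18.5 − 25 = -6.5.

-6.5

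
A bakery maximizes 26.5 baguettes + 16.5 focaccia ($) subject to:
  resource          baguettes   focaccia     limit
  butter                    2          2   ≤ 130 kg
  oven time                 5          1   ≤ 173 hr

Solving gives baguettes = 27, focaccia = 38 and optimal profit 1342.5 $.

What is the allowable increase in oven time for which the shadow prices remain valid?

Binding constraints: butter, oven time. The basis is B = [[2,2],[5,1]] with det -8.
Per unit increase in oven time, x* moves by d = (0.25, -0.25).
The basis stays optimal until focaccia reaches 0; allowable increase = 152 hr.

152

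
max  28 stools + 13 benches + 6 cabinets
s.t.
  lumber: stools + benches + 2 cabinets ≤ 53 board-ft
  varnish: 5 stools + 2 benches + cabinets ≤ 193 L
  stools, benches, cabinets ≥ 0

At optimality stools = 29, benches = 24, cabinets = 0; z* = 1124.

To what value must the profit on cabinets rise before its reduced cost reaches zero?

11

Both lumber and varnish are binding at x*.
From A_Bᵀ y = c: 1·y_lumber + 5·y_varnish = 28; 1·y_lumber + 2·y_varnish = 13.
→ y_lumber = 3 and y_varnish = 5.
cabinets enters the basis when its profit ≥ yᵀa₃ = 3·2 + 5·1 = 11.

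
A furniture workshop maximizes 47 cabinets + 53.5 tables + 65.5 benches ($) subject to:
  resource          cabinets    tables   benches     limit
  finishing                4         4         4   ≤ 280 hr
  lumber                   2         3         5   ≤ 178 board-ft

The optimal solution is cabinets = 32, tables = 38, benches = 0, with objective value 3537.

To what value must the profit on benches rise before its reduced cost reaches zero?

Both finishing and lumber are binding at x*.
The binding rows give the dual system: 4·y_finishing + 2·y_lumber = 47 and 4·y_finishing + 3·y_lumber = 53.5.
→ y_finishing = 8.5 and y_lumber = 6.5.
benches enters the basis when its profit ≥ yᵀa₃ = 8.5·4 + 6.5·5 = 66.5.

66.5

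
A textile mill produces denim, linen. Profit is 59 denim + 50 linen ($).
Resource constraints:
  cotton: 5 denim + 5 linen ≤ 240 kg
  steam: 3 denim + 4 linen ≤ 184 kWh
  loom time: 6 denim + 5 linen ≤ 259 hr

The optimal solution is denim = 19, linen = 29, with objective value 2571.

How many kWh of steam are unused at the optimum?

11

steam used = 3·19 + 4·29 = 173; slack = 184 − 173 = 11.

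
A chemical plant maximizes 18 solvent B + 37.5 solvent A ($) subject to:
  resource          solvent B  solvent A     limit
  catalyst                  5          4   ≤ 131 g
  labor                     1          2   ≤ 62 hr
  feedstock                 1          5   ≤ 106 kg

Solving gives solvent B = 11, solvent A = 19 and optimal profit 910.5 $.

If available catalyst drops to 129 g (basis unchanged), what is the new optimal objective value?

905.5

Check each constraint at x*: catalyst 131/131 (tight); labor 49/62 (slack 13); feedstock 106/106 (tight).
By complementary slackness, y = 0 for the non-binding constraint.
Dual feasibility on the basic columns requires 5·y_catalyst + 1·y_feedstock = 18, 4·y_catalyst + 5·y_feedstock = 37.5.
→ y_catalyst = 2.5 and y_feedstock = 5.5.
Δz = y_catalyst·Δb = 2.5 × (-2) = -5, so new z* = 910.5 − 5 = 905.5.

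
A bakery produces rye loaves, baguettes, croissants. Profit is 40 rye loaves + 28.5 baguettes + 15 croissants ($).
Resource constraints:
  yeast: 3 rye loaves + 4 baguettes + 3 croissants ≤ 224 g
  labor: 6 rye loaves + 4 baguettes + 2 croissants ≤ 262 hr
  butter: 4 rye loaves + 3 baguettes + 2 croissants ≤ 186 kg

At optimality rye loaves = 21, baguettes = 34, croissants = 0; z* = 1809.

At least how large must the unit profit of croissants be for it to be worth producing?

At the optimum: yeast uses 199 of 224 (slack = 25); labor uses 262 of 262 (binding); butter uses 186 of 186 (binding).
Since yeast is not tight, its dual is 0.
The binding rows give the dual system: 6·y_labor + 4·y_butter = 40 and 4·y_labor + 3·y_butter = 28.5.
This yields shadow prices y_labor = 3, y_butter = 5.5.
croissants enters the basis when its profit ≥ yᵀa₃ = 3·2 + 5.5·2 = 17.

17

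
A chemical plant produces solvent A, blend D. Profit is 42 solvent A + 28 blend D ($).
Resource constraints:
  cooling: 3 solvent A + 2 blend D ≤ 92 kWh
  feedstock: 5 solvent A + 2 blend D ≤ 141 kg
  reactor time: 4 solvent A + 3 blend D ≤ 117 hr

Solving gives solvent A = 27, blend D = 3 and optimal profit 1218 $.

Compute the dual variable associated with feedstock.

At the optimum: cooling uses 87 of 92 (slack = 5); feedstock uses 141 of 141 (binding); reactor time uses 117 of 117 (binding).
Since cooling is not tight, its dual is 0.
Dual feasibility on the basic columns requires 5·y_feedstock + 4·y_reactor time = 42, 2·y_feedstock + 3·y_reactor time = 28.
Solving: y_feedstock = 2, y_reactor time = 8.
Shadow price of feedstock = 2.

2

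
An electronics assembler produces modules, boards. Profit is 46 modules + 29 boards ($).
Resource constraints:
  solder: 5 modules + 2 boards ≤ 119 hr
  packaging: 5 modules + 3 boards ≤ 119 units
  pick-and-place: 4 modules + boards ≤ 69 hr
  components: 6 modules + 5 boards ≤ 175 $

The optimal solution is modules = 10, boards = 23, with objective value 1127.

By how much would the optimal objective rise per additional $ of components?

Check each constraint at x*: solder 96/119 (slack 23); packaging 119/119 (tight); pick-and-place 63/69 (slack 6); components 175/175 (tight).
Since solder, pick-and-place are not tight, their duals are 0.
The binding rows give the dual system: 5·y_packaging + 6·y_components = 46 and 3·y_packaging + 5·y_components = 29.
→ y_packaging = 8 and y_components = 1.
Shadow price of components = 1.

1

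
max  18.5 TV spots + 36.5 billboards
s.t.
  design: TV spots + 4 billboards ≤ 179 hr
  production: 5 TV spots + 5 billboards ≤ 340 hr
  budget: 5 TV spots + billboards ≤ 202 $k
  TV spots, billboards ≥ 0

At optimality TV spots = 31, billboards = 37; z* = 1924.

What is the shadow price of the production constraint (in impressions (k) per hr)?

2.5

At the optimum: design uses 179 of 179 (binding); production uses 340 of 340 (binding); budget uses 192 of 202 (slack = 10).
Slack constraints have shadow price 0 (complementary slackness).
Dual feasibility on the basic columns requires 1·y_design + 5·y_production = 18.5, 4·y_design + 5·y_production = 36.5.
This yields shadow prices y_design = 6, y_production = 2.5.
Shadow price of production = 2.5.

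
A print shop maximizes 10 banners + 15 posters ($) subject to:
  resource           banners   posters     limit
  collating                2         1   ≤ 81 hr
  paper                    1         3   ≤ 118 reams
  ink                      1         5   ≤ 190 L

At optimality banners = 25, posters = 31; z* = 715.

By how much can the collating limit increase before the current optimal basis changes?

Binding constraints: collating, paper. The basis is B = [[2,1],[1,3]] with det 5.
Per unit increase in collating, x* moves by d = (0.6, -0.2).
The basis stays optimal until posters reaches 0; allowable increase = 155 hr.

155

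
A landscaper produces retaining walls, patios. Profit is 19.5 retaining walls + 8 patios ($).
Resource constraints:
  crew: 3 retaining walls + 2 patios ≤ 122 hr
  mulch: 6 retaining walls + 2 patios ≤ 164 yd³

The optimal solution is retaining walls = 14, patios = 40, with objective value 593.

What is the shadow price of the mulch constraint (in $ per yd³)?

At the optimum: crew uses 122 of 122 (binding); mulch uses 164 of 164 (binding).
The binding rows give the dual system: 3·y_crew + 6·y_mulch = 19.5 and 2·y_crew + 2·y_mulch = 8.
This yields shadow prices y_crew = 1.5, y_mulch = 2.5.
Shadow price of mulch = 2.5.

2.5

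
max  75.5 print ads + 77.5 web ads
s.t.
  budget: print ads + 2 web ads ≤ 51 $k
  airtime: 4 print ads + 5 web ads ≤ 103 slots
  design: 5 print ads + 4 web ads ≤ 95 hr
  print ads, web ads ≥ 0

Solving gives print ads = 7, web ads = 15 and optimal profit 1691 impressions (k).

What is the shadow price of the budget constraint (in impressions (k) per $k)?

Binding: airtime and design. Non-binding: budget (14 unused).
Since budget is not tight, its dual is 0.
The binding rows give the dual system: 4·y_airtime + 5·y_design = 75.5 and 5·y_airtime + 4·y_design = 77.5.
→ y_airtime = 9.5 and y_design = 7.5.
Shadow price of budget = 0.

0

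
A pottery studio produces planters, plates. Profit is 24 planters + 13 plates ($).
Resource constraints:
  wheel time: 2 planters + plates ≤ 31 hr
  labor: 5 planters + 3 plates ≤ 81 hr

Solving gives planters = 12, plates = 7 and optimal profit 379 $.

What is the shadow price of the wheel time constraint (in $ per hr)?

Both wheel time and labor are binding at x*.
Dual feasibility on the basic columns requires 2·y_wheel time + 5·y_labor = 24, 1·y_wheel time + 3·y_labor = 13.
Solving: y_wheel time = 7, y_labor = 2.
Shadow price of wheel time = 7.

7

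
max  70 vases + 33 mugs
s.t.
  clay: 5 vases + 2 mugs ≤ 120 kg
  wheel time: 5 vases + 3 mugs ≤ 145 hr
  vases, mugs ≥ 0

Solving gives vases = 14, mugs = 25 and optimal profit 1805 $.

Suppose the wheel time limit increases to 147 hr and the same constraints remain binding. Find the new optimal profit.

At the optimum: clay uses 120 of 120 (binding); wheel time uses 145 of 145 (binding).
The binding rows give the dual system: 5·y_clay + 5·y_wheel time = 70 and 2·y_clay + 3·y_wheel time = 33.
→ y_clay = 9 and y_wheel time = 5.
Δz = y_wheel time·Δb = 5 × (2) = 10, so new z* = 1805 + 10 = 1815.

1815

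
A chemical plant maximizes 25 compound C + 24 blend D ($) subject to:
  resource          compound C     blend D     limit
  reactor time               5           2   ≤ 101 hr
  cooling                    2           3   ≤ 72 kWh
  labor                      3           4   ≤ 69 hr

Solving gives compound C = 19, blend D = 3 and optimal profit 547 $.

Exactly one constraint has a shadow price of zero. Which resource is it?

reactor time: 101/101 (binding)
cooling: 47/72 (slack 25)
labor: 69/69 (binding)
By complementary slackness, a constraint with positive slack has shadow price 0 → cooling.

cooling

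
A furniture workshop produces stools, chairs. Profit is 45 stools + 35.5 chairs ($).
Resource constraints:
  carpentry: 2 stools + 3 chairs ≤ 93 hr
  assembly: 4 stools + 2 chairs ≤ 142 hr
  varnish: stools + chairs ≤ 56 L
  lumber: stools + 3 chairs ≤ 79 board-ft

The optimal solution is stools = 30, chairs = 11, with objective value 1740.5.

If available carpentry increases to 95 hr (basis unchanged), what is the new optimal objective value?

Check each constraint at x*: carpentry 93/93 (tight); assembly 142/142 (tight); varnish 41/56 (slack 15); lumber 63/79 (slack 16).
By complementary slackness, y = 0 for the non-binding constraints.
From A_Bᵀ y = c: 2·y_carpentry + 4·y_assembly = 45; 3·y_carpentry + 2·y_assembly = 35.5.
Solving: y_carpentry = 6.5, y_assembly = 8.
Δz = y_carpentry·Δb = 6.5 × (2) = 13, so new z* = 1740.5 + 13 = 1753.5.

1753.5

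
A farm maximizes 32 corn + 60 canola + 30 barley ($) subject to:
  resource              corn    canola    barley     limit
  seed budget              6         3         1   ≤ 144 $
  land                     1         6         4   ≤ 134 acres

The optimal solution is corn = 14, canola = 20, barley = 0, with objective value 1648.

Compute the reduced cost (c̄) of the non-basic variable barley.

-6

Both seed budget and land are binding at x*.
The binding rows give the dual system: 6·y_seed budget + 1·y_land = 32 and 3·y_seed budget + 6·y_land = 60.
This yields shadow prices y_seed budget = 4, y_land = 8.
Reduced cost of barley: c₃ − yᵀa₃ = 30 − (4·1 + 8·4) = 30 − 36 = -6.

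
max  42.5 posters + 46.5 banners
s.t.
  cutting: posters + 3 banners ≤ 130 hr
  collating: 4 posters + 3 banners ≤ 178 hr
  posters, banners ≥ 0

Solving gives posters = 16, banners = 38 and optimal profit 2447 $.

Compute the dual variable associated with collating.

9

At the optimum: cutting uses 130 of 130 (binding); collating uses 178 of 178 (binding).
Dual feasibility on the basic columns requires 1·y_cutting + 4·y_collating = 42.5, 3·y_cutting + 3·y_collating = 46.5.
Solving: y_cutting = 6.5, y_collating = 9.
Shadow price of collating = 9.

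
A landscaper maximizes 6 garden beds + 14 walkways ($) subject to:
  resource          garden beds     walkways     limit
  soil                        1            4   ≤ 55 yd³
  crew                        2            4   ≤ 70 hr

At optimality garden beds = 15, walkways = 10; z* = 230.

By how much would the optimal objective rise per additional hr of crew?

2.5

Both soil and crew are binding at x*.
Dual feasibility on the basic columns requires 1·y_soil + 2·y_crew = 6, 4·y_soil + 4·y_crew = 14.
→ y_soil = 1 and y_crew = 2.5.
Shadow price of crew = 2.5.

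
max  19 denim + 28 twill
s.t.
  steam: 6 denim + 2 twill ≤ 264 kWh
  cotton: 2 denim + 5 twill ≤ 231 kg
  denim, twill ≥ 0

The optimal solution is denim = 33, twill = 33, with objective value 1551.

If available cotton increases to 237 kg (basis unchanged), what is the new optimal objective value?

1581

Both steam and cotton are binding at x*.
The binding rows give the dual system: 6·y_steam + 2·y_cotton = 19 and 2·y_steam + 5·y_cotton = 28.
→ y_steam = 1.5 and y_cotton = 5.
Δz = y_cotton·Δb = 5 × (6) = 30, so new z* = 1551 + 30 = 1581.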